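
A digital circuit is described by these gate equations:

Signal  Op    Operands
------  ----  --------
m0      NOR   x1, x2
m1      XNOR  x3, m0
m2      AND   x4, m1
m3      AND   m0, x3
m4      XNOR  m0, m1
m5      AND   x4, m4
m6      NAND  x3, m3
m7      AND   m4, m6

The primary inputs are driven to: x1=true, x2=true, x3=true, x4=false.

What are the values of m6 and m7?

m0 = x1 NOR x2 = true NOR true = false
m1 = x3 XNOR m0 = true XNOR false = false
m3 = m0 AND x3 = false AND true = false
m4 = m0 XNOR m1 = false XNOR false = true
m6 = x3 NAND m3 = true NAND false = true
m7 = m4 AND m6 = true AND true = true

m6 = true; m7 = true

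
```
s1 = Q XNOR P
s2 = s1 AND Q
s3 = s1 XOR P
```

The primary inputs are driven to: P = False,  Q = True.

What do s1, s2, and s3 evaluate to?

s1 = False, s2 = False, s3 = False

s1 = Q XNOR P = True XNOR False = False
s2 = s1 AND Q = False AND True = False
s3 = s1 XOR P = False XOR False = False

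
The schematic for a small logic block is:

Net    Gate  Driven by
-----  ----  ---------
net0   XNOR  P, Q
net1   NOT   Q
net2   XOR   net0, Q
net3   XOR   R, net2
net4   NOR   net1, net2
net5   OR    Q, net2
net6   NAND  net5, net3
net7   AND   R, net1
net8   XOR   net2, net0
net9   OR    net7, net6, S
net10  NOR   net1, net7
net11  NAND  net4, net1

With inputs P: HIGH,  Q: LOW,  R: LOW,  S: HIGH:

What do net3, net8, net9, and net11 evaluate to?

net0 = P XNOR Q = HIGH XNOR LOW = LOW
net1 = NOT Q = NOT LOW = HIGH
net2 = net0 XOR Q = LOW XOR LOW = LOW
net3 = R XOR net2 = LOW XOR LOW = LOW
net4 = net1 NOR net2 = HIGH NOR LOW = LOW
net5 = Q OR net2 = LOW OR LOW = LOW
net6 = net5 NAND net3 = LOW NAND LOW = HIGH
net7 = R AND net1 = LOW AND HIGH = LOW
net8 = net2 XOR net0 = LOW XOR LOW = LOW
net9 = net7 OR net6 OR S = LOW OR HIGH OR HIGH = HIGH
net11 = net4 NAND net1 = LOW NAND HIGH = HIGH

net3 = LOW, net8 = LOW, net9 = HIGH, net11 = HIGH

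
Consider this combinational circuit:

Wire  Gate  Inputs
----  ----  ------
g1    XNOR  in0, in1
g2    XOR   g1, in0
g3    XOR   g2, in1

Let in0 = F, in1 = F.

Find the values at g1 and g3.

g1 = T, g3 = T

g1 = in0 XNOR in1 = F XNOR F = T
g2 = g1 XOR in0 = T XOR F = T
g3 = g2 XOR in1 = T XOR F = T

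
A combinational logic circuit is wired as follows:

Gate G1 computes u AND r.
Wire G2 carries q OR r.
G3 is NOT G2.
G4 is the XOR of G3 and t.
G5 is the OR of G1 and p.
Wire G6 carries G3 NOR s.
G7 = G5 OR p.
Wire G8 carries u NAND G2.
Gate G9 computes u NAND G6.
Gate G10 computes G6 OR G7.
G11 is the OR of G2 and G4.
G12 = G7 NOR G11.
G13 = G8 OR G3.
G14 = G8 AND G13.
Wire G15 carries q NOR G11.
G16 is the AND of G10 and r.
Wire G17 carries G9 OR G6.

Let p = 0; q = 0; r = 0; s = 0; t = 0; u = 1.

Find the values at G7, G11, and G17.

G1 = u AND r = 1 AND 0 = 0
G2 = q OR r = 0 OR 0 = 0
G3 = NOT G2 = NOT 0 = 1
G4 = G3 XOR t = 1 XOR 0 = 1
G5 = G1 OR p = 0 OR 0 = 0
G6 = G3 NOR s = 1 NOR 0 = 0
G7 = G5 OR p = 0 OR 0 = 0
G9 = u NAND G6 = 1 NAND 0 = 1
G11 = G2 OR G4 = 0 OR 1 = 1
G17 = G9 OR G6 = 1 OR 0 = 1

G7 = 0, G11 = 1, G17 = 1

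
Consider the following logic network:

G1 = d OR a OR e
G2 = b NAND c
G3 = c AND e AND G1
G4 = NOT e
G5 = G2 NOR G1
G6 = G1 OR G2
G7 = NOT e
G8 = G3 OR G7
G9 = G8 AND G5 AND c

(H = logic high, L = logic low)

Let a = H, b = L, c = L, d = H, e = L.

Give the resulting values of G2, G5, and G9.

G2 = H  G5 = L  G9 = L

G1 = d OR a OR e = H OR H OR L = H
G2 = b NAND c = L NAND L = H
G3 = c AND e AND G1 = L AND L AND H = L
G5 = G2 NOR G1 = H NOR H = L
G7 = NOT e = NOT L = H
G8 = G3 OR G7 = L OR H = H
G9 = G8 AND G5 AND c = H AND L AND L = L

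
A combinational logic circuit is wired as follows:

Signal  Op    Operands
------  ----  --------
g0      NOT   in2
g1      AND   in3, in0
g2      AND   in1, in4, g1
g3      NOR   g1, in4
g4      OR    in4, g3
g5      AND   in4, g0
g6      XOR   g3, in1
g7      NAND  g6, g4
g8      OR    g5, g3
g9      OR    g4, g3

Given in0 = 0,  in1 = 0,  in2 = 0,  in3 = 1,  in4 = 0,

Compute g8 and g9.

g0 = NOT in2 = NOT 0 = 1
g1 = in3 AND in0 = 1 AND 0 = 0
g3 = g1 NOR in4 = 0 NOR 0 = 1
g4 = in4 OR g3 = 0 OR 1 = 1
g5 = in4 AND g0 = 0 AND 1 = 0
g8 = g5 OR g3 = 0 OR 1 = 1
g9 = g4 OR g3 = 1 OR 1 = 1

g8 = 1; g9 = 1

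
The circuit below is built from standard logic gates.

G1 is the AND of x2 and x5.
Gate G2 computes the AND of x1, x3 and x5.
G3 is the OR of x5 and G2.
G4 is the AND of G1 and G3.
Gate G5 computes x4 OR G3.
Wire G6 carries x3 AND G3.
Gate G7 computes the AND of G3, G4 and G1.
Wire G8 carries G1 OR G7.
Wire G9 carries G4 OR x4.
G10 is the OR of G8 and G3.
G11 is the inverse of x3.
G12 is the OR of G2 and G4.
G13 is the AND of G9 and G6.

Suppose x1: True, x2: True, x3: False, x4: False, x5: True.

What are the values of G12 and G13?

G12 = True, G13 = False

G1 = x2 AND x5 = True AND True = True
G2 = x1 AND x3 AND x5 = True AND False AND True = False
G3 = x5 OR G2 = True OR False = True
G4 = G1 AND G3 = True AND True = True
G6 = x3 AND G3 = False AND True = False
G9 = G4 OR x4 = True OR False = True
G12 = G2 OR G4 = False OR True = True
G13 = G9 AND G6 = True AND False = False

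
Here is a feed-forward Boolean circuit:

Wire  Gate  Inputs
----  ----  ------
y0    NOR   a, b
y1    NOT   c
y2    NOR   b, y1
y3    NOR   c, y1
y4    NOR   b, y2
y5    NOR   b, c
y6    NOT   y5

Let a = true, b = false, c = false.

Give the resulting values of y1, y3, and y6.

y1 = true, y3 = false, y6 = false

y1 = NOT c = NOT false = true
y3 = c NOR y1 = false NOR true = false
y5 = b NOR c = false NOR false = true
y6 = NOT y5 = NOT true = false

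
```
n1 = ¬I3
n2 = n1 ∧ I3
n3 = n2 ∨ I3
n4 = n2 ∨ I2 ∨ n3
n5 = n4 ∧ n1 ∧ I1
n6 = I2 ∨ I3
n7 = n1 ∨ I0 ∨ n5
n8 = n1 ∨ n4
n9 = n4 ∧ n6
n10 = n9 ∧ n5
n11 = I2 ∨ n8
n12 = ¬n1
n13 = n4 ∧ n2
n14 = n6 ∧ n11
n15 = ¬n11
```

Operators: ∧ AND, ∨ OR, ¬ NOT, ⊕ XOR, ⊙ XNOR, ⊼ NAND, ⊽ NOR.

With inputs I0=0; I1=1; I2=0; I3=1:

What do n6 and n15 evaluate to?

n1 = NOT I3 = NOT 1 = 0
n2 = n1 AND I3 = 0 AND 1 = 0
n3 = n2 OR I3 = 0 OR 1 = 1
n4 = n2 OR I2 OR n3 = 0 OR 0 OR 1 = 1
n6 = I2 OR I3 = 0 OR 1 = 1
n8 = n1 OR n4 = 0 OR 1 = 1
n11 = I2 OR n8 = 0 OR 1 = 1
n15 = NOT n11 = NOT 1 = 0

n6 = 1, n15 = 0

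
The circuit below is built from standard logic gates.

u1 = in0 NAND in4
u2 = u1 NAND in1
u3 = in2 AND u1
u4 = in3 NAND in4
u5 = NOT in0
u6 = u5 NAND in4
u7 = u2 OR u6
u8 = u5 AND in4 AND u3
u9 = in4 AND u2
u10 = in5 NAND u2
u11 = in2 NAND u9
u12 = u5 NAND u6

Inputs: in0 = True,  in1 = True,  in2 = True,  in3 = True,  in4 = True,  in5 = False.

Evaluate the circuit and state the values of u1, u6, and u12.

u1 = False  u6 = True  u12 = True

u1 = in0 NAND in4 = True NAND True = False
u5 = NOT in0 = NOT True = False
u6 = u5 NAND in4 = False NAND True = True
u12 = u5 NAND u6 = False NAND True = True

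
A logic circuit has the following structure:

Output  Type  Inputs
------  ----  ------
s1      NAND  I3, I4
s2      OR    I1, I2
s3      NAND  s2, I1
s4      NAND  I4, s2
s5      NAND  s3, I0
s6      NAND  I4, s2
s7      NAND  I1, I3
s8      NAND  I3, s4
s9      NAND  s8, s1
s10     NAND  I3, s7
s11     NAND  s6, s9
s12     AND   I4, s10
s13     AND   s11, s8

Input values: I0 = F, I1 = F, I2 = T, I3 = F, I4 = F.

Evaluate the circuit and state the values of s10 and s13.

s1 = I3 NAND I4 = F NAND F = T
s2 = I1 OR I2 = F OR T = T
s4 = I4 NAND s2 = F NAND T = T
s6 = I4 NAND s2 = F NAND T = T
s7 = I1 NAND I3 = F NAND F = T
s8 = I3 NAND s4 = F NAND T = T
s9 = s8 NAND s1 = T NAND T = F
s10 = I3 NAND s7 = F NAND T = T
s11 = s6 NAND s9 = T NAND F = T
s13 = s11 AND s8 = T AND T = T

s10 = T, s13 = T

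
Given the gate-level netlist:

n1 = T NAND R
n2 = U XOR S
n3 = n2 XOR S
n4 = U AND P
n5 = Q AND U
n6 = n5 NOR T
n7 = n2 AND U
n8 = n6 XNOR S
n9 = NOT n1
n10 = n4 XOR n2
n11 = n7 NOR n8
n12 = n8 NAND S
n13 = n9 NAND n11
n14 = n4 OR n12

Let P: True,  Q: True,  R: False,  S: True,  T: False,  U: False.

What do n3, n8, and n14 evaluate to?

n2 = U XOR S = False XOR True = True
n3 = n2 XOR S = True XOR True = False
n4 = U AND P = False AND True = False
n5 = Q AND U = True AND False = False
n6 = n5 NOR T = False NOR False = True
n8 = n6 XNOR S = True XNOR True = True
n12 = n8 NAND S = True NAND True = False
n14 = n4 OR n12 = False OR False = False

n3 = False, n8 = True, n14 = False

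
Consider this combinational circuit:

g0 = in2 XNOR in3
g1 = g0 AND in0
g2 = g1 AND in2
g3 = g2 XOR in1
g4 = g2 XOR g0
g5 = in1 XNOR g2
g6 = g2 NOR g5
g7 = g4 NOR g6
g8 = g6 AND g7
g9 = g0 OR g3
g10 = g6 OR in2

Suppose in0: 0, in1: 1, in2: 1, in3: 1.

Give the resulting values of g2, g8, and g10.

g2 = 0, g8 = 0, g10 = 1

g0 = in2 XNOR in3 = 1 XNOR 1 = 1
g1 = g0 AND in0 = 1 AND 0 = 0
g2 = g1 AND in2 = 0 AND 1 = 0
g4 = g2 XOR g0 = 0 XOR 1 = 1
g5 = in1 XNOR g2 = 1 XNOR 0 = 0
g6 = g2 NOR g5 = 0 NOR 0 = 1
g7 = g4 NOR g6 = 1 NOR 1 = 0
g8 = g6 AND g7 = 1 AND 0 = 0
g10 = g6 OR in2 = 1 OR 1 = 1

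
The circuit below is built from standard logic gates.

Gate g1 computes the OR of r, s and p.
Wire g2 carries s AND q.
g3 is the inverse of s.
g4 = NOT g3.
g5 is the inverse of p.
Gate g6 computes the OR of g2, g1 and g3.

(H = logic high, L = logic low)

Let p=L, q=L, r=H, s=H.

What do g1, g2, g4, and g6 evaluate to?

g1 = H  g2 = L  g4 = H  g6 = H

g1 = r OR s OR p = H OR H OR L = H
g2 = s AND q = H AND L = L
g3 = NOT s = NOT H = L
g4 = NOT g3 = NOT L = H
g6 = g2 OR g1 OR g3 = L OR H OR L = H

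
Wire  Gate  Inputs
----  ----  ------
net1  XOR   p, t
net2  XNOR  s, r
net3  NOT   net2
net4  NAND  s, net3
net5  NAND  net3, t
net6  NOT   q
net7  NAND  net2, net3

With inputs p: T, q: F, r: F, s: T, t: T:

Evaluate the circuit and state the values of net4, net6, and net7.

net2 = s XNOR r = T XNOR F = F
net3 = NOT net2 = NOT F = T
net4 = s NAND net3 = T NAND T = F
net6 = NOT q = NOT F = T
net7 = net2 NAND net3 = F NAND T = T

net4 = F, net6 = T, net7 = T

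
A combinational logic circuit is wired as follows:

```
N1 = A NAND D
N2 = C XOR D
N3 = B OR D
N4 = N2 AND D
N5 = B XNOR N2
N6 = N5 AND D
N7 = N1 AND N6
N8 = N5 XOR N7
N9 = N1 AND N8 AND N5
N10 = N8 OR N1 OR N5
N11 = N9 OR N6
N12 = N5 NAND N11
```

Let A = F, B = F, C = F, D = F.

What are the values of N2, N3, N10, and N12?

N1 = A NAND D = F NAND F = T
N2 = C XOR D = F XOR F = F
N3 = B OR D = F OR F = F
N5 = B XNOR N2 = F XNOR F = T
N6 = N5 AND D = T AND F = F
N7 = N1 AND N6 = T AND F = F
N8 = N5 XOR N7 = T XOR F = T
N9 = N1 AND N8 AND N5 = T AND T AND T = T
N10 = N8 OR N1 OR N5 = T OR T OR T = T
N11 = N9 OR N6 = T OR F = T
N12 = N5 NAND N11 = T NAND T = F

N2 = F; N3 = F; N10 = T; N12 = F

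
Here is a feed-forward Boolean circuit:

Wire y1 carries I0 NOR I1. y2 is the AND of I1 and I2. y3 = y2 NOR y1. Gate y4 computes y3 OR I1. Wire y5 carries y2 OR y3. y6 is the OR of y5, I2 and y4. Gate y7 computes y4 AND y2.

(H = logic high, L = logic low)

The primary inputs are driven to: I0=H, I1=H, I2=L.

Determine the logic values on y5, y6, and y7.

y1 = I0 NOR I1 = H NOR H = L
y2 = I1 AND I2 = H AND L = L
y3 = y2 NOR y1 = L NOR L = H
y4 = y3 OR I1 = H OR H = H
y5 = y2 OR y3 = L OR H = H
y6 = y5 OR I2 OR y4 = H OR L OR H = H
y7 = y4 AND y2 = H AND L = L

y5 = H, y6 = H, y7 = L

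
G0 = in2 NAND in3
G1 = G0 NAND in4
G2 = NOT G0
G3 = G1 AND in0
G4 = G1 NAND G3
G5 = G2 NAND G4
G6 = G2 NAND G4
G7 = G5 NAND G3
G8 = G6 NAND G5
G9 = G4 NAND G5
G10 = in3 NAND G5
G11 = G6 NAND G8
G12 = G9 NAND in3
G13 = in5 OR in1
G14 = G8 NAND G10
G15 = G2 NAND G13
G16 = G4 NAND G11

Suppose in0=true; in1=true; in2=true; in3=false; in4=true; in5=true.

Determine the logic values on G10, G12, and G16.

G0 = in2 NAND in3 = true NAND false = true
G1 = G0 NAND in4 = true NAND true = false
G2 = NOT G0 = NOT true = false
G3 = G1 AND in0 = false AND true = false
G4 = G1 NAND G3 = false NAND false = true
G5 = G2 NAND G4 = false NAND true = true
G6 = G2 NAND G4 = false NAND true = true
G8 = G6 NAND G5 = true NAND true = false
G9 = G4 NAND G5 = true NAND true = false
G10 = in3 NAND G5 = false NAND true = true
G11 = G6 NAND G8 = true NAND false = true
G12 = G9 NAND in3 = false NAND false = true
G16 = G4 NAND G11 = true NAND true = false

G10 = true  G12 = true  G16 = false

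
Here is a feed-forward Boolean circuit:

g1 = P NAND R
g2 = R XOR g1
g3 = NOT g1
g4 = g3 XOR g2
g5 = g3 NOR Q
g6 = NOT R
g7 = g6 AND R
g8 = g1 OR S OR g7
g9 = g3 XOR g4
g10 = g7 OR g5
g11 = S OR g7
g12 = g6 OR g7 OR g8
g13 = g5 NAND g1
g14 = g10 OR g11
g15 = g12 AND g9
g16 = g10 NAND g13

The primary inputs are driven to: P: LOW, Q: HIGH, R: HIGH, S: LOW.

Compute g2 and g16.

g1 = P NAND R = LOW NAND HIGH = HIGH
g2 = R XOR g1 = HIGH XOR HIGH = LOW
g3 = NOT g1 = NOT HIGH = LOW
g5 = g3 NOR Q = LOW NOR HIGH = LOW
g6 = NOT R = NOT HIGH = LOW
g7 = g6 AND R = LOW AND HIGH = LOW
g10 = g7 OR g5 = LOW OR LOW = LOW
g13 = g5 NAND g1 = LOW NAND HIGH = HIGH
g16 = g10 NAND g13 = LOW NAND HIGH = HIGH

g2 = LOW, g16 = HIGH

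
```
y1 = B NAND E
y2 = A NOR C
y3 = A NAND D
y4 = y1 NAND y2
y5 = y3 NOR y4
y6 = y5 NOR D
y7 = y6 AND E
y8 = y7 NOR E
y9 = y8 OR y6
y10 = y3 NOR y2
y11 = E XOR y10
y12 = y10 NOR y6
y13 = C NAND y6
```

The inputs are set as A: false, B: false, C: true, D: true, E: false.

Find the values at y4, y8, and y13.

y1 = B NAND E = false NAND false = true
y2 = A NOR C = false NOR true = false
y3 = A NAND D = false NAND true = true
y4 = y1 NAND y2 = true NAND false = true
y5 = y3 NOR y4 = true NOR true = false
y6 = y5 NOR D = false NOR true = false
y7 = y6 AND E = false AND false = false
y8 = y7 NOR E = false NOR false = true
y13 = C NAND y6 = true NAND false = true

y4 = true  y8 = true  y13 = true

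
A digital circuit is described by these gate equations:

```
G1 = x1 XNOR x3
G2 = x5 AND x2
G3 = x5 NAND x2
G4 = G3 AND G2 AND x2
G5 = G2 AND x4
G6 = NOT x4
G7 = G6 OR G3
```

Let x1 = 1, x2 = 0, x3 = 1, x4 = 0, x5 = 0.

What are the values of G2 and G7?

G2 = x5 AND x2 = 0 AND 0 = 0
G3 = x5 NAND x2 = 0 NAND 0 = 1
G6 = NOT x4 = NOT 0 = 1
G7 = G6 OR G3 = 1 OR 1 = 1

G2 = 0  G7 = 1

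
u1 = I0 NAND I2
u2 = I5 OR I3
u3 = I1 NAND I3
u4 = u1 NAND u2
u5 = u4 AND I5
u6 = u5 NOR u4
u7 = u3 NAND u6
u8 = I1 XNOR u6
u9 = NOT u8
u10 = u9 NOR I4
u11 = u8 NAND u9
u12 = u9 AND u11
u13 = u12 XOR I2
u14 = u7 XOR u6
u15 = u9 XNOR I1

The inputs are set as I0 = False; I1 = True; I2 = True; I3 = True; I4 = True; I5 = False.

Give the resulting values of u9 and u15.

u9 = False  u15 = False

u1 = I0 NAND I2 = False NAND True = True
u2 = I5 OR I3 = False OR True = True
u4 = u1 NAND u2 = True NAND True = False
u5 = u4 AND I5 = False AND False = False
u6 = u5 NOR u4 = False NOR False = True
u8 = I1 XNOR u6 = True XNOR True = True
u9 = NOT u8 = NOT True = False
u15 = u9 XNOR I1 = False XNOR True = False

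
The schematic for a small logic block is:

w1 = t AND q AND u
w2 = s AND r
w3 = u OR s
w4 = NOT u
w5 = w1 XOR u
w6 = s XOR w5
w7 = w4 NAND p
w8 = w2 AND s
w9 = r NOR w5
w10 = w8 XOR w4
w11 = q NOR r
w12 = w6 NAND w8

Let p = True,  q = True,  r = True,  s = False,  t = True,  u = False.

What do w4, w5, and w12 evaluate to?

w4 = True  w5 = False  w12 = True

w1 = t AND q AND u = True AND True AND False = False
w2 = s AND r = False AND True = False
w4 = NOT u = NOT False = True
w5 = w1 XOR u = False XOR False = False
w6 = s XOR w5 = False XOR False = False
w8 = w2 AND s = False AND False = False
w12 = w6 NAND w8 = False NAND False = True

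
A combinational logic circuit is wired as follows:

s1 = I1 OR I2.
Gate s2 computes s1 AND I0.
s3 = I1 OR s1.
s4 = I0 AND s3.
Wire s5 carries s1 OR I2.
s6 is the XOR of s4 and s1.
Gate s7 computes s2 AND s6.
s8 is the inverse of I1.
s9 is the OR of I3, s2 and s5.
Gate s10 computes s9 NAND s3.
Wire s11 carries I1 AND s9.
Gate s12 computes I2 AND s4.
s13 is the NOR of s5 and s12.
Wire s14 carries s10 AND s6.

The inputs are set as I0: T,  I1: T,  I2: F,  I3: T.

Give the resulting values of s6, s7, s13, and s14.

s1 = I1 OR I2 = T OR F = T
s2 = s1 AND I0 = T AND T = T
s3 = I1 OR s1 = T OR T = T
s4 = I0 AND s3 = T AND T = T
s5 = s1 OR I2 = T OR F = T
s6 = s4 XOR s1 = T XOR T = F
s7 = s2 AND s6 = T AND F = F
s9 = I3 OR s2 OR s5 = T OR T OR T = T
s10 = s9 NAND s3 = T NAND T = F
s12 = I2 AND s4 = F AND T = F
s13 = s5 NOR s12 = T NOR F = F
s14 = s10 AND s6 = F AND F = F

s6 = F, s7 = F, s13 = F, s14 = F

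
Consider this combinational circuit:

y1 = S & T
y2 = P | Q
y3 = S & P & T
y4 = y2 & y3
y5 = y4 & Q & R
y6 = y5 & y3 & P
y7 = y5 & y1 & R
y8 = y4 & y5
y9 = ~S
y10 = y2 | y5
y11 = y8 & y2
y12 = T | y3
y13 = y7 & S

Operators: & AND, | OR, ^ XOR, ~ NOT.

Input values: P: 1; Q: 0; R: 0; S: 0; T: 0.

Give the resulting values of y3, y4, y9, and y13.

y1 = S AND T = 0 AND 0 = 0
y2 = P OR Q = 1 OR 0 = 1
y3 = S AND P AND T = 0 AND 1 AND 0 = 0
y4 = y2 AND y3 = 1 AND 0 = 0
y5 = y4 AND Q AND R = 0 AND 0 AND 0 = 0
y7 = y5 AND y1 AND R = 0 AND 0 AND 0 = 0
y9 = NOT S = NOT 0 = 1
y13 = y7 AND S = 0 AND 0 = 0

y3 = 0, y4 = 0, y9 = 1, y13 = 0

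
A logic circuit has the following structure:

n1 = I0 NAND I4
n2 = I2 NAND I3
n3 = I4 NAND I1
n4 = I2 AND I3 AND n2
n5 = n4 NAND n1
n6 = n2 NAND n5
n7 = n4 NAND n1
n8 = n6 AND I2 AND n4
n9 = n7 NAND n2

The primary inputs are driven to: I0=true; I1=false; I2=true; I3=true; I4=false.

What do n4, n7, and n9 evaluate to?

n4 = false  n7 = true  n9 = true

n1 = I0 NAND I4 = true NAND false = true
n2 = I2 NAND I3 = true NAND true = false
n4 = I2 AND I3 AND n2 = true AND true AND false = false
n7 = n4 NAND n1 = false NAND true = true
n9 = n7 NAND n2 = true NAND false = true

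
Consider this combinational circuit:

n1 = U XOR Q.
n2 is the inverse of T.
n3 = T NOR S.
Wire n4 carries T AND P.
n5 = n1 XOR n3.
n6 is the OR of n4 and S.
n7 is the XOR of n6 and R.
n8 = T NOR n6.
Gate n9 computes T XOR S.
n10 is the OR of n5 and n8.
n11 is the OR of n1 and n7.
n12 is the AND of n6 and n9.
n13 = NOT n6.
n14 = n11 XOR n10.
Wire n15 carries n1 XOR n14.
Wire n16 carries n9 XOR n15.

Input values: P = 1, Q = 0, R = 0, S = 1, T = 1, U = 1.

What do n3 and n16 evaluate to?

n1 = U XOR Q = 1 XOR 0 = 1
n3 = T NOR S = 1 NOR 1 = 0
n4 = T AND P = 1 AND 1 = 1
n5 = n1 XOR n3 = 1 XOR 0 = 1
n6 = n4 OR S = 1 OR 1 = 1
n7 = n6 XOR R = 1 XOR 0 = 1
n8 = T NOR n6 = 1 NOR 1 = 0
n9 = T XOR S = 1 XOR 1 = 0
n10 = n5 OR n8 = 1 OR 0 = 1
n11 = n1 OR n7 = 1 OR 1 = 1
n14 = n11 XOR n10 = 1 XOR 1 = 0
n15 = n1 XOR n14 = 1 XOR 0 = 1
n16 = n9 XOR n15 = 0 XOR 1 = 1

n3 = 0; n16 = 1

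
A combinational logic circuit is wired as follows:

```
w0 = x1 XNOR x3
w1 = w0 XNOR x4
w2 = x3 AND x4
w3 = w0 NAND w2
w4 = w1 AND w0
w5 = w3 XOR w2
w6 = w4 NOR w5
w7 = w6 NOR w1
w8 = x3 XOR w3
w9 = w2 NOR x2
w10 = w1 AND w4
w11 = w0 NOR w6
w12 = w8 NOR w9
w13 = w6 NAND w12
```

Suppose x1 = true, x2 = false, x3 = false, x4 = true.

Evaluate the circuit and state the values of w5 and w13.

w0 = x1 XNOR x3 = true XNOR false = false
w1 = w0 XNOR x4 = false XNOR true = false
w2 = x3 AND x4 = false AND true = false
w3 = w0 NAND w2 = false NAND false = true
w4 = w1 AND w0 = false AND false = false
w5 = w3 XOR w2 = true XOR false = true
w6 = w4 NOR w5 = false NOR true = false
w8 = x3 XOR w3 = false XOR true = true
w9 = w2 NOR x2 = false NOR false = true
w12 = w8 NOR w9 = true NOR true = false
w13 = w6 NAND w12 = false NAND false = true

w5 = true; w13 = true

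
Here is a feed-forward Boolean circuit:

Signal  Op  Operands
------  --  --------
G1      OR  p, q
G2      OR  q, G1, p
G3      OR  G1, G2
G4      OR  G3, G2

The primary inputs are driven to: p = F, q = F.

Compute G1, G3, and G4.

G1 = p OR q = F OR F = F
G2 = q OR G1 OR p = F OR F OR F = F
G3 = G1 OR G2 = F OR F = F
G4 = G3 OR G2 = F OR F = F

G1 = F, G3 = F, G4 = F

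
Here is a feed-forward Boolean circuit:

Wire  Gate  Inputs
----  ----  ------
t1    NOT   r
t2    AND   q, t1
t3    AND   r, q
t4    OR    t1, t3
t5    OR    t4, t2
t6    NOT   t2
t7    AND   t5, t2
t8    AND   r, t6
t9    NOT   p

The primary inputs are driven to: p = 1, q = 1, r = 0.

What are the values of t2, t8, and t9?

t1 = NOT r = NOT 0 = 1
t2 = q AND t1 = 1 AND 1 = 1
t6 = NOT t2 = NOT 1 = 0
t8 = r AND t6 = 0 AND 0 = 0
t9 = NOT p = NOT 1 = 0

t2 = 1  t8 = 0  t9 = 0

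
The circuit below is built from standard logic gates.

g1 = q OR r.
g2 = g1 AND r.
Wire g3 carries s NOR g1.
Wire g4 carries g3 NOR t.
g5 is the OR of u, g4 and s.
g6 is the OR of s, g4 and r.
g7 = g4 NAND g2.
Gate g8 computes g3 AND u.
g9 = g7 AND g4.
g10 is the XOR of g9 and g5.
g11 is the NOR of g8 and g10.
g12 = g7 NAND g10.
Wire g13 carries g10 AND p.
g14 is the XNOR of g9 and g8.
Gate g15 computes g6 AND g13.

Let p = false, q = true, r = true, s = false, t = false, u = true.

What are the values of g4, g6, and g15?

g4 = true, g6 = true, g15 = false

g1 = q OR r = true OR true = true
g2 = g1 AND r = true AND true = true
g3 = s NOR g1 = false NOR true = false
g4 = g3 NOR t = false NOR false = true
g5 = u OR g4 OR s = true OR true OR false = true
g6 = s OR g4 OR r = false OR true OR true = true
g7 = g4 NAND g2 = true NAND true = false
g9 = g7 AND g4 = false AND true = false
g10 = g9 XOR g5 = false XOR true = true
g13 = g10 AND p = true AND false = false
g15 = g6 AND g13 = true AND false = false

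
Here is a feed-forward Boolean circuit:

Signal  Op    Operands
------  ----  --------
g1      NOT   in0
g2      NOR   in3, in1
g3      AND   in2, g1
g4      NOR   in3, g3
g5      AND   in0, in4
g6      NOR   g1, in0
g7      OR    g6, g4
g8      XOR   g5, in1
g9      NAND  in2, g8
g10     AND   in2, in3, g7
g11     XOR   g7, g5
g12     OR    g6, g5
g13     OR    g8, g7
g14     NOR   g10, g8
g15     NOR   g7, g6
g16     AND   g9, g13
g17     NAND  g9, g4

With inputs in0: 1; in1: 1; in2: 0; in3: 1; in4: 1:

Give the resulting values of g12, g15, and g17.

g12 = 1, g15 = 1, g17 = 1

g1 = NOT in0 = NOT 1 = 0
g3 = in2 AND g1 = 0 AND 0 = 0
g4 = in3 NOR g3 = 1 NOR 0 = 0
g5 = in0 AND in4 = 1 AND 1 = 1
g6 = g1 NOR in0 = 0 NOR 1 = 0
g7 = g6 OR g4 = 0 OR 0 = 0
g8 = g5 XOR in1 = 1 XOR 1 = 0
g9 = in2 NAND g8 = 0 NAND 0 = 1
g12 = g6 OR g5 = 0 OR 1 = 1
g15 = g7 NOR g6 = 0 NOR 0 = 1
g17 = g9 NAND g4 = 1 NAND 0 = 1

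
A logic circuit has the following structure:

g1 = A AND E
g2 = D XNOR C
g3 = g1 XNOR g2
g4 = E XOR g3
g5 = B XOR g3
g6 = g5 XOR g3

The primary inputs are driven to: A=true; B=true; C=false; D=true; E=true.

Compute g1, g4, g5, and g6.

g1 = A AND E = true AND true = true
g2 = D XNOR C = true XNOR false = false
g3 = g1 XNOR g2 = true XNOR false = false
g4 = E XOR g3 = true XOR false = true
g5 = B XOR g3 = true XOR false = true
g6 = g5 XOR g3 = true XOR false = true

g1 = true, g4 = true, g5 = true, g6 = true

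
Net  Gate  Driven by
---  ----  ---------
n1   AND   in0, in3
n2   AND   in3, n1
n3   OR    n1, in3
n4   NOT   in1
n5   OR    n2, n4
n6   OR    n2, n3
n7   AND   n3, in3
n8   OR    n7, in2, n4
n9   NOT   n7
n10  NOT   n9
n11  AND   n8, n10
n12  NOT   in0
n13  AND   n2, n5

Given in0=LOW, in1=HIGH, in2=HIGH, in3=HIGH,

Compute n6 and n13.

n6 = HIGH, n13 = LOW

n1 = in0 AND in3 = LOW AND HIGH = LOW
n2 = in3 AND n1 = HIGH AND LOW = LOW
n3 = n1 OR in3 = LOW OR HIGH = HIGH
n4 = NOT in1 = NOT HIGH = LOW
n5 = n2 OR n4 = LOW OR LOW = LOW
n6 = n2 OR n3 = LOW OR HIGH = HIGH
n13 = n2 AND n5 = LOW AND LOW = LOW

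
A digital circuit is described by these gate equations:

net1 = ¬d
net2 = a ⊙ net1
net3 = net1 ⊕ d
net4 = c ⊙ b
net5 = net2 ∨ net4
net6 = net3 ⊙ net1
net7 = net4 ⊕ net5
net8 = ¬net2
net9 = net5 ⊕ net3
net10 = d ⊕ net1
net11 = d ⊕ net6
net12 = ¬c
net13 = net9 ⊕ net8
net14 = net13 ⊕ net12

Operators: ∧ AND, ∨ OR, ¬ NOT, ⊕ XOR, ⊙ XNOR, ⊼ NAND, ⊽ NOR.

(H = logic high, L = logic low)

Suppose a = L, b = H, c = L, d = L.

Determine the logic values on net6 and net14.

net1 = NOT d = NOT L = H
net2 = a XNOR net1 = L XNOR H = L
net3 = net1 XOR d = H XOR L = H
net4 = c XNOR b = L XNOR H = L
net5 = net2 OR net4 = L OR L = L
net6 = net3 XNOR net1 = H XNOR H = H
net8 = NOT net2 = NOT L = H
net9 = net5 XOR net3 = L XOR H = H
net12 = NOT c = NOT L = H
net13 = net9 XOR net8 = H XOR H = L
net14 = net13 XOR net12 = L XOR H = H

net6 = H, net14 = H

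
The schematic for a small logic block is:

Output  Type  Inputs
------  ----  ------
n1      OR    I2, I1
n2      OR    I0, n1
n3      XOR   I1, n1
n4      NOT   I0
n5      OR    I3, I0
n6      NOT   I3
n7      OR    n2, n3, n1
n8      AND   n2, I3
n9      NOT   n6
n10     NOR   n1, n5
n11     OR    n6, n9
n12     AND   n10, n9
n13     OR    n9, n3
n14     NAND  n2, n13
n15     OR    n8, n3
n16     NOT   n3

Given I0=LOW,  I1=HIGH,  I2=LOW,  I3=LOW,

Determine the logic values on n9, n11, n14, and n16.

n9 = LOW  n11 = HIGH  n14 = HIGH  n16 = HIGH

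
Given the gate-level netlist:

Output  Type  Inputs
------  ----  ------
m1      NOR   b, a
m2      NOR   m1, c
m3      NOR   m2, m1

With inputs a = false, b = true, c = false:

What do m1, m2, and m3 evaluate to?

m1 = false, m2 = true, m3 = false

m1 = b NOR a = true NOR false = false
m2 = m1 NOR c = false NOR false = true
m3 = m2 NOR m1 = true NOR false = false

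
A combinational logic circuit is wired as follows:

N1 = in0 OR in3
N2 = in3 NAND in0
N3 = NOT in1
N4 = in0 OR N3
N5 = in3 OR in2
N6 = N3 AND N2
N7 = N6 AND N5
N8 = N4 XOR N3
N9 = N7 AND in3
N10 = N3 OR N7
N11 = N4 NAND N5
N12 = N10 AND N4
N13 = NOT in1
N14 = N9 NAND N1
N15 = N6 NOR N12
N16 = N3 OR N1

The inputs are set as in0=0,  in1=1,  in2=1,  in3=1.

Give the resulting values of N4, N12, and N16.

N1 = in0 OR in3 = 0 OR 1 = 1
N2 = in3 NAND in0 = 1 NAND 0 = 1
N3 = NOT in1 = NOT 1 = 0
N4 = in0 OR N3 = 0 OR 0 = 0
N5 = in3 OR in2 = 1 OR 1 = 1
N6 = N3 AND N2 = 0 AND 1 = 0
N7 = N6 AND N5 = 0 AND 1 = 0
N10 = N3 OR N7 = 0 OR 0 = 0
N12 = N10 AND N4 = 0 AND 0 = 0
N16 = N3 OR N1 = 0 OR 1 = 1

N4 = 0, N12 = 0, N16 = 1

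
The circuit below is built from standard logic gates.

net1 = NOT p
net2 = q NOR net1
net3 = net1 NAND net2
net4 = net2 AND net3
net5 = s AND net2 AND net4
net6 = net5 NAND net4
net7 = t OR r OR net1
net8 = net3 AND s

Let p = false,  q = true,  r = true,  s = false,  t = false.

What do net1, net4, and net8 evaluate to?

net1 = true, net4 = false, net8 = false

net1 = NOT p = NOT false = true
net2 = q NOR net1 = true NOR true = false
net3 = net1 NAND net2 = true NAND false = true
net4 = net2 AND net3 = false AND true = false
net8 = net3 AND s = true AND false = false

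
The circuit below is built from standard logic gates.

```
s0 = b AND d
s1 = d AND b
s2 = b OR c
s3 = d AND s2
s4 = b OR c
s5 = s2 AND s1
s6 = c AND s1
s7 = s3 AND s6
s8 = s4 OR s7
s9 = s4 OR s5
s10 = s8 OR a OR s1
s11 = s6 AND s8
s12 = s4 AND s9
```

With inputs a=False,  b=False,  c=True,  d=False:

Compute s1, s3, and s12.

s1 = d AND b = False AND False = False
s2 = b OR c = False OR True = True
s3 = d AND s2 = False AND True = False
s4 = b OR c = False OR True = True
s5 = s2 AND s1 = True AND False = False
s9 = s4 OR s5 = True OR False = True
s12 = s4 AND s9 = True AND True = True

s1 = False  s3 = False  s12 = True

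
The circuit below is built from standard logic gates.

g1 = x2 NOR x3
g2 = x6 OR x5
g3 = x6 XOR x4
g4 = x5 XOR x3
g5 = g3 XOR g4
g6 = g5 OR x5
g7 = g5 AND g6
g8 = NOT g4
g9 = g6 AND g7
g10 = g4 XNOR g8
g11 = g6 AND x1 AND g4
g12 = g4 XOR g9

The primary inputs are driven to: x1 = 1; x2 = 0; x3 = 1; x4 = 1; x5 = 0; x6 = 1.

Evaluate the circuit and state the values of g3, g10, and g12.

g3 = x6 XOR x4 = 1 XOR 1 = 0
g4 = x5 XOR x3 = 0 XOR 1 = 1
g5 = g3 XOR g4 = 0 XOR 1 = 1
g6 = g5 OR x5 = 1 OR 0 = 1
g7 = g5 AND g6 = 1 AND 1 = 1
g8 = NOT g4 = NOT 1 = 0
g9 = g6 AND g7 = 1 AND 1 = 1
g10 = g4 XNOR g8 = 1 XNOR 0 = 0
g12 = g4 XOR g9 = 1 XOR 1 = 0

g3 = 0, g10 = 0, g12 = 0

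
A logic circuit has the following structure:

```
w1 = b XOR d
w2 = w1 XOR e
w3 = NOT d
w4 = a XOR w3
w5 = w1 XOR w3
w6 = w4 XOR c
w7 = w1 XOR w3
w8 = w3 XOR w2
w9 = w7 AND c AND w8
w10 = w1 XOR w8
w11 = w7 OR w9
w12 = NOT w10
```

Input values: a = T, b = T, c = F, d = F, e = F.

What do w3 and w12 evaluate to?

w3 = T  w12 = F

w1 = b XOR d = T XOR F = T
w2 = w1 XOR e = T XOR F = T
w3 = NOT d = NOT F = T
w8 = w3 XOR w2 = T XOR T = F
w10 = w1 XOR w8 = T XOR F = T
w12 = NOT w10 = NOT T = F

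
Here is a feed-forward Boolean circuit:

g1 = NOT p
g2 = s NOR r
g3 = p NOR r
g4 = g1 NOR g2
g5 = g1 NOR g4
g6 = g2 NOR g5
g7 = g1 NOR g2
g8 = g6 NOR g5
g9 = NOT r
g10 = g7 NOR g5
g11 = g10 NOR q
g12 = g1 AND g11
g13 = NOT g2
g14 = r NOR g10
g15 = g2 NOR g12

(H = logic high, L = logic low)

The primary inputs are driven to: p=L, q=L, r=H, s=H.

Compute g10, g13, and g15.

g1 = NOT p = NOT L = H
g2 = s NOR r = H NOR H = L
g4 = g1 NOR g2 = H NOR L = L
g5 = g1 NOR g4 = H NOR L = L
g7 = g1 NOR g2 = H NOR L = L
g10 = g7 NOR g5 = L NOR L = H
g11 = g10 NOR q = H NOR L = L
g12 = g1 AND g11 = H AND L = L
g13 = NOT g2 = NOT L = H
g15 = g2 NOR g12 = L NOR L = H

g10 = H; g13 = H; g15 = H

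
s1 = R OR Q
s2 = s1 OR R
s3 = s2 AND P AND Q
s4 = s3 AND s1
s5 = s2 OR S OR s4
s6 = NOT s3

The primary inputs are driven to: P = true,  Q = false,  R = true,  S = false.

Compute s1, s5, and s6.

s1 = R OR Q = true OR false = true
s2 = s1 OR R = true OR true = true
s3 = s2 AND P AND Q = true AND true AND false = false
s4 = s3 AND s1 = false AND true = false
s5 = s2 OR S OR s4 = true OR false OR false = true
s6 = NOT s3 = NOT false = true

s1 = true; s5 = true; s6 = true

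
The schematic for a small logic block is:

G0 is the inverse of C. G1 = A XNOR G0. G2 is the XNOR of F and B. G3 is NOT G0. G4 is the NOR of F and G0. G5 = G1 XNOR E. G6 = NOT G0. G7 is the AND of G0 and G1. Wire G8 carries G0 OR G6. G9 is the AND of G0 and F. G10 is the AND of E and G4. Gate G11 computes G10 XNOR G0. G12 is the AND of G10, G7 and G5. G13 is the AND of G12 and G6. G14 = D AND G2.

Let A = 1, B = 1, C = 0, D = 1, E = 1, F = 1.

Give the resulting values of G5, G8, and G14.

G5 = 1; G8 = 1; G14 = 1

G0 = NOT C = NOT 0 = 1
G1 = A XNOR G0 = 1 XNOR 1 = 1
G2 = F XNOR B = 1 XNOR 1 = 1
G5 = G1 XNOR E = 1 XNOR 1 = 1
G6 = NOT G0 = NOT 1 = 0
G8 = G0 OR G6 = 1 OR 0 = 1
G14 = D AND G2 = 1 AND 1 = 1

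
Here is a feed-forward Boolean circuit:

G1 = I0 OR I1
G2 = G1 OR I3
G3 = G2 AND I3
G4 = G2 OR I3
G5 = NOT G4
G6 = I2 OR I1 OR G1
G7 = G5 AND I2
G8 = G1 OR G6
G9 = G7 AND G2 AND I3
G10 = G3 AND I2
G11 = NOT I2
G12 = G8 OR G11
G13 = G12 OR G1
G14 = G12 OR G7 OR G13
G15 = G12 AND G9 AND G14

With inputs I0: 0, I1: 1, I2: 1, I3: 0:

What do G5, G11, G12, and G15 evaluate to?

G5 = 0; G11 = 0; G12 = 1; G15 = 0

G1 = I0 OR I1 = 0 OR 1 = 1
G2 = G1 OR I3 = 1 OR 0 = 1
G4 = G2 OR I3 = 1 OR 0 = 1
G5 = NOT G4 = NOT 1 = 0
G6 = I2 OR I1 OR G1 = 1 OR 1 OR 1 = 1
G7 = G5 AND I2 = 0 AND 1 = 0
G8 = G1 OR G6 = 1 OR 1 = 1
G9 = G7 AND G2 AND I3 = 0 AND 1 AND 0 = 0
G11 = NOT I2 = NOT 1 = 0
G12 = G8 OR G11 = 1 OR 0 = 1
G13 = G12 OR G1 = 1 OR 1 = 1
G14 = G12 OR G7 OR G13 = 1 OR 0 OR 1 = 1
G15 = G12 AND G9 AND G14 = 1 AND 0 AND 1 = 0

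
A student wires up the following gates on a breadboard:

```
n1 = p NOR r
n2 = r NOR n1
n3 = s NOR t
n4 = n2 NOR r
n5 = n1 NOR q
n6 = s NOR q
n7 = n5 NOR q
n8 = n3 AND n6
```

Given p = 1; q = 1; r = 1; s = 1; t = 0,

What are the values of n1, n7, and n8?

n1 = 0  n7 = 0  n8 = 0

n1 = p NOR r = 1 NOR 1 = 0
n3 = s NOR t = 1 NOR 0 = 0
n5 = n1 NOR q = 0 NOR 1 = 0
n6 = s NOR q = 1 NOR 1 = 0
n7 = n5 NOR q = 0 NOR 1 = 0
n8 = n3 AND n6 = 0 AND 0 = 0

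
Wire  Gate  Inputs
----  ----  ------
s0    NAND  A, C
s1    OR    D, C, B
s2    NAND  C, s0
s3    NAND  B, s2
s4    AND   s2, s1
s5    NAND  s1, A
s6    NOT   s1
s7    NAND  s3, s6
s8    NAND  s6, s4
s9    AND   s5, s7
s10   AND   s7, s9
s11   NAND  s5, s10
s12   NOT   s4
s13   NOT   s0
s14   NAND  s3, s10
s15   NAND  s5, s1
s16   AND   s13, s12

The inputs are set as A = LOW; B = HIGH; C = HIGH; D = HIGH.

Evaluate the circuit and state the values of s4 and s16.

s4 = LOW  s16 = LOW

s0 = A NAND C = LOW NAND HIGH = HIGH
s1 = D OR C OR B = HIGH OR HIGH OR HIGH = HIGH
s2 = C NAND s0 = HIGH NAND HIGH = LOW
s4 = s2 AND s1 = LOW AND HIGH = LOW
s12 = NOT s4 = NOT LOW = HIGH
s13 = NOT s0 = NOT HIGH = LOW
s16 = s13 AND s12 = LOW AND HIGH = LOW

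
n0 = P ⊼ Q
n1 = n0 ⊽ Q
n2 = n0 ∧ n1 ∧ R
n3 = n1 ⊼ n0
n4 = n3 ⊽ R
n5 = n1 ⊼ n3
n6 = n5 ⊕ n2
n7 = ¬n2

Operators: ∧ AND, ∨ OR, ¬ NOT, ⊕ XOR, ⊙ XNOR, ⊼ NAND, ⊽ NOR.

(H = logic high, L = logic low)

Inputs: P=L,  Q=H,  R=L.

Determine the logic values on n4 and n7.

n4 = L, n7 = H

n0 = P NAND Q = L NAND H = H
n1 = n0 NOR Q = H NOR H = L
n2 = n0 AND n1 AND R = H AND L AND L = L
n3 = n1 NAND n0 = L NAND H = H
n4 = n3 NOR R = H NOR L = L
n7 = NOT n2 = NOT L = H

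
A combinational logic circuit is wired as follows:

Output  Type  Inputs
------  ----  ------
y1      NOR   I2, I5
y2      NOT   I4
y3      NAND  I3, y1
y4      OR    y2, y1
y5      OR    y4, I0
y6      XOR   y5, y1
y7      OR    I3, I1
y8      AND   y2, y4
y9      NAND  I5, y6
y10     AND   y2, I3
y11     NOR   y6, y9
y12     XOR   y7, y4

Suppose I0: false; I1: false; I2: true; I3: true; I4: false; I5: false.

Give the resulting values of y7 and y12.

y7 = true, y12 = false

y1 = I2 NOR I5 = true NOR false = false
y2 = NOT I4 = NOT false = true
y4 = y2 OR y1 = true OR false = true
y7 = I3 OR I1 = true OR false = true
y12 = y7 XOR y4 = true XOR true = false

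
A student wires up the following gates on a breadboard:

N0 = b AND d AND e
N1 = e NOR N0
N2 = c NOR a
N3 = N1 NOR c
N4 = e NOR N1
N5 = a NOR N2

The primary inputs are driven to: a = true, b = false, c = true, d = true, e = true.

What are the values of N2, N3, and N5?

N0 = b AND d AND e = false AND true AND true = false
N1 = e NOR N0 = true NOR false = false
N2 = c NOR a = true NOR true = false
N3 = N1 NOR c = false NOR true = false
N5 = a NOR N2 = true NOR false = false

N2 = false, N3 = false, N5 = false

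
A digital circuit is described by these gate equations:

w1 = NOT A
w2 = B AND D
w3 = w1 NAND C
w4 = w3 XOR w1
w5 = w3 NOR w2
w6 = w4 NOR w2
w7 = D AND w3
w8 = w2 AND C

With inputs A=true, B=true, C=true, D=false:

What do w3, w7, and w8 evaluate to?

w1 = NOT A = NOT true = false
w2 = B AND D = true AND false = false
w3 = w1 NAND C = false NAND true = true
w7 = D AND w3 = false AND true = false
w8 = w2 AND C = false AND true = false

w3 = true; w7 = false; w8 = false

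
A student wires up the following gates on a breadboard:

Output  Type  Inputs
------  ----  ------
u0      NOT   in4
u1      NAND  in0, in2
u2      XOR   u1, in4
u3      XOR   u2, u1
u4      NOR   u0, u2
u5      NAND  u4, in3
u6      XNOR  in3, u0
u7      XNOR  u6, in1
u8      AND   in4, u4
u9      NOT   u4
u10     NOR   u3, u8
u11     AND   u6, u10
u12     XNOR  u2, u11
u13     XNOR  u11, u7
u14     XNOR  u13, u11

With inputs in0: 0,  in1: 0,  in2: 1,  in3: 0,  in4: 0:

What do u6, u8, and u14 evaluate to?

u6 = 0; u8 = 0; u14 = 1

u0 = NOT in4 = NOT 0 = 1
u1 = in0 NAND in2 = 0 NAND 1 = 1
u2 = u1 XOR in4 = 1 XOR 0 = 1
u3 = u2 XOR u1 = 1 XOR 1 = 0
u4 = u0 NOR u2 = 1 NOR 1 = 0
u6 = in3 XNOR u0 = 0 XNOR 1 = 0
u7 = u6 XNOR in1 = 0 XNOR 0 = 1
u8 = in4 AND u4 = 0 AND 0 = 0
u10 = u3 NOR u8 = 0 NOR 0 = 1
u11 = u6 AND u10 = 0 AND 1 = 0
u13 = u11 XNOR u7 = 0 XNOR 1 = 0
u14 = u13 XNOR u11 = 0 XNOR 0 = 1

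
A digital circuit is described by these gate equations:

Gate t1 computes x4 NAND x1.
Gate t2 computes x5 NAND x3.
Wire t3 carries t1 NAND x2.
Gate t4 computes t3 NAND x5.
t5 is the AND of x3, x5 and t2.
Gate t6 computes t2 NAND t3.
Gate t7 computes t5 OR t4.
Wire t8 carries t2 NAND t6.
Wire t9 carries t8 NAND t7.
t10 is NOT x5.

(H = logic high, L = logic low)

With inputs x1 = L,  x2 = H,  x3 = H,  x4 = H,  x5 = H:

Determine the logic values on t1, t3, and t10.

t1 = x4 NAND x1 = H NAND L = H
t3 = t1 NAND x2 = H NAND H = L
t10 = NOT x5 = NOT H = L

t1 = H; t3 = L; t10 = L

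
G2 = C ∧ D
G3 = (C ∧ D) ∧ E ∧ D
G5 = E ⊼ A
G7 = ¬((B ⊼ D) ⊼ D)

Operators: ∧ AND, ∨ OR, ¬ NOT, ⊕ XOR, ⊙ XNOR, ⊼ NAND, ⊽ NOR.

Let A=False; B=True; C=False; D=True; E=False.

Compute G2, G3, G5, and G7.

G2 = False; G3 = False; G5 = True; G7 = False

G2 = False ∧ True = False
G3 = (False ∧ True) ∧ False ∧ True = False
G5 = False ⊼ False = True
G7 = ¬((True ⊼ True) ⊼ True) = False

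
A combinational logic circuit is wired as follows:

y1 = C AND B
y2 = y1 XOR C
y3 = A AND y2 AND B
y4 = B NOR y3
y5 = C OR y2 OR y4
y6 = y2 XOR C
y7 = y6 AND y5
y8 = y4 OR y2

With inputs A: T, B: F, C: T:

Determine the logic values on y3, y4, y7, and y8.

y1 = C AND B = T AND F = F
y2 = y1 XOR C = F XOR T = T
y3 = A AND y2 AND B = T AND T AND F = F
y4 = B NOR y3 = F NOR F = T
y5 = C OR y2 OR y4 = T OR T OR T = T
y6 = y2 XOR C = T XOR T = F
y7 = y6 AND y5 = F AND T = F
y8 = y4 OR y2 = T OR T = T

y3 = F  y4 = T  y7 = F  y8 = T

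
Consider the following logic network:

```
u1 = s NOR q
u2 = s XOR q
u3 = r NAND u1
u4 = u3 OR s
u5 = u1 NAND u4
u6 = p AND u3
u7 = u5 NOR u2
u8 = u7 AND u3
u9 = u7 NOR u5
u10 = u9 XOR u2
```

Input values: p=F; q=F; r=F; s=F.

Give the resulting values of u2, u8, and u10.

u2 = F  u8 = T  u10 = F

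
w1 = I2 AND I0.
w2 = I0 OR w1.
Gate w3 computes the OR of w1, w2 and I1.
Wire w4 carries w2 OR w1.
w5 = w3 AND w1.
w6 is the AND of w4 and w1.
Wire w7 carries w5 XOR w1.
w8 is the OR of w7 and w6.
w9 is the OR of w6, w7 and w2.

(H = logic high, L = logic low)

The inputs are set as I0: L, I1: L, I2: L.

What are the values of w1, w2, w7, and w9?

w1 = I2 AND I0 = L AND L = L
w2 = I0 OR w1 = L OR L = L
w3 = w1 OR w2 OR I1 = L OR L OR L = L
w4 = w2 OR w1 = L OR L = L
w5 = w3 AND w1 = L AND L = L
w6 = w4 AND w1 = L AND L = L
w7 = w5 XOR w1 = L XOR L = L
w9 = w6 OR w7 OR w2 = L OR L OR L = L

w1 = L  w2 = L  w7 = L  w9 = L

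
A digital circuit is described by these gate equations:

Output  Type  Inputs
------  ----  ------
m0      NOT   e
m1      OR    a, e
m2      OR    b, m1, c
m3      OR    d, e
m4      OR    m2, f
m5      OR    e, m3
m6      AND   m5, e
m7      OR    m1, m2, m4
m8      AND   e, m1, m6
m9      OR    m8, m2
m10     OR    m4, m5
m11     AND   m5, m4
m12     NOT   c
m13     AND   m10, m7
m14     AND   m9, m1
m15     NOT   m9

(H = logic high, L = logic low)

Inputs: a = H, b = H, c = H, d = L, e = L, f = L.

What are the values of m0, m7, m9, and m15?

m0 = NOT e = NOT L = H
m1 = a OR e = H OR L = H
m2 = b OR m1 OR c = H OR H OR H = H
m3 = d OR e = L OR L = L
m4 = m2 OR f = H OR L = H
m5 = e OR m3 = L OR L = L
m6 = m5 AND e = L AND L = L
m7 = m1 OR m2 OR m4 = H OR H OR H = H
m8 = e AND m1 AND m6 = L AND H AND L = L
m9 = m8 OR m2 = L OR H = H
m15 = NOT m9 = NOT H = L

m0 = H; m7 = H; m9 = H; m15 = L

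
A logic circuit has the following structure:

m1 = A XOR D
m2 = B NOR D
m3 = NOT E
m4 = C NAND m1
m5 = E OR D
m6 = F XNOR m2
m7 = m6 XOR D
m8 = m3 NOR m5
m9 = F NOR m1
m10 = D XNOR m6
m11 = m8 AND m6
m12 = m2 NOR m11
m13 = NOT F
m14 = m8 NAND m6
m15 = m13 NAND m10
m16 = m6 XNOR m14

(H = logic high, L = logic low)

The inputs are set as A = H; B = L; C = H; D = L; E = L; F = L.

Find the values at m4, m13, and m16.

m4 = L  m13 = H  m16 = L

m1 = A XOR D = H XOR L = H
m2 = B NOR D = L NOR L = H
m3 = NOT E = NOT L = H
m4 = C NAND m1 = H NAND H = L
m5 = E OR D = L OR L = L
m6 = F XNOR m2 = L XNOR H = L
m8 = m3 NOR m5 = H NOR L = L
m13 = NOT F = NOT L = H
m14 = m8 NAND m6 = L NAND L = H
m16 = m6 XNOR m14 = L XNOR H = L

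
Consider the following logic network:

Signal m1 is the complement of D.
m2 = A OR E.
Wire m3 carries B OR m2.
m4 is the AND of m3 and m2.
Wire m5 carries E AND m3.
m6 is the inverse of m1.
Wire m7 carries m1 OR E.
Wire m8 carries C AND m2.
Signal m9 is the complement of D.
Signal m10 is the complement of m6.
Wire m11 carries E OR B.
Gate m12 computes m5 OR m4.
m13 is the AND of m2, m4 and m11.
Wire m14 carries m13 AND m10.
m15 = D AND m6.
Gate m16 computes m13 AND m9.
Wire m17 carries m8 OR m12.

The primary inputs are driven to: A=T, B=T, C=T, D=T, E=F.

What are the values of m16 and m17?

m16 = F; m17 = T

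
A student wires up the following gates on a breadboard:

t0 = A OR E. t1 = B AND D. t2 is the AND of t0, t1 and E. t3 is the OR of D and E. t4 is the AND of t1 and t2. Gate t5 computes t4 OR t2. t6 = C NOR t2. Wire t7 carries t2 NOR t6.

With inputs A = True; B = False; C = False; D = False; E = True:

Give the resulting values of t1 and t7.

t1 = False, t7 = False

t0 = A OR E = True OR True = True
t1 = B AND D = False AND False = False
t2 = t0 AND t1 AND E = True AND False AND True = False
t6 = C NOR t2 = False NOR False = True
t7 = t2 NOR t6 = False NOR True = False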